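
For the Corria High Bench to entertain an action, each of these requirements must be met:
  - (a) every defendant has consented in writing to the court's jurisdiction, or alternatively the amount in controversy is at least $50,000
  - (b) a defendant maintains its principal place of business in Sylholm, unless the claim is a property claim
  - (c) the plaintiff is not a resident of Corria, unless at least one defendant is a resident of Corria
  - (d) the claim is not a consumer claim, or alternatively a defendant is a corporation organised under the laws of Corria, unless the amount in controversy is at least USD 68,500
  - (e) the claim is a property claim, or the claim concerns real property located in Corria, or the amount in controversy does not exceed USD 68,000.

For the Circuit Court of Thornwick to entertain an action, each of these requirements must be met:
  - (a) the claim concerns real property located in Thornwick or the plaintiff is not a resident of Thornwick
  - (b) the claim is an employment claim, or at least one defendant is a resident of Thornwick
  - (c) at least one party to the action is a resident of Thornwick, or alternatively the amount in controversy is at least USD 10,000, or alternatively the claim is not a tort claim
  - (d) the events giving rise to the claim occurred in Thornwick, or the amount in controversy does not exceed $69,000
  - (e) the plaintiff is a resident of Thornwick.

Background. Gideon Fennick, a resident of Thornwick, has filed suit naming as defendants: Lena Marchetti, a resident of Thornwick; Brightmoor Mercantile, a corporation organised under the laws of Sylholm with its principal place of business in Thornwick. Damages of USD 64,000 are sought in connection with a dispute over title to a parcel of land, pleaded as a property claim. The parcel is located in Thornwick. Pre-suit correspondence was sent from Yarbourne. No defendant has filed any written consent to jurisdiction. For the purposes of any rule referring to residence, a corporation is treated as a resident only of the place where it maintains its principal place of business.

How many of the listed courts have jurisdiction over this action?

The Corria High Bench:
  (a) The amount in controversy is $64,000, which meets the 50,000 dollars floor, so this disjunct is met. Satisfied.
  (b) The corporate defendant(s) have their principal place of business in Thornwick, not Sylholm. However, the claim is a property claim, so the 'unless' proviso supplies this condition. Satisfied.
  (c) The plaintiff resides in Thornwick, which is not Corria. Met.
  (d) The claim is a property claim, not a consumer claim — that alternative is enough. Met.
  (e) The claim is a property claim — that alternative is enough. Condition met.
  → The court has jurisdiction.
The Circuit Court of Thornwick:
  (a) The property lies in Thornwick, so one alternative holds. Satisfied.
  (b) Lena Marchetti resides in Thornwick, so one alternative holds. Met.
  (c) Gideon Fennick resides in Thornwick — that alternative is enough. Met.
  (d) The operative events occurred in Thornwick, so this disjunct is met. Met.
  (e) The plaintiff resides in Thornwick. Met.
  → The court has jurisdiction.
Courts with jurisdiction: the Corria High Bench, the Circuit Court of Thornwick — 2 in total.

2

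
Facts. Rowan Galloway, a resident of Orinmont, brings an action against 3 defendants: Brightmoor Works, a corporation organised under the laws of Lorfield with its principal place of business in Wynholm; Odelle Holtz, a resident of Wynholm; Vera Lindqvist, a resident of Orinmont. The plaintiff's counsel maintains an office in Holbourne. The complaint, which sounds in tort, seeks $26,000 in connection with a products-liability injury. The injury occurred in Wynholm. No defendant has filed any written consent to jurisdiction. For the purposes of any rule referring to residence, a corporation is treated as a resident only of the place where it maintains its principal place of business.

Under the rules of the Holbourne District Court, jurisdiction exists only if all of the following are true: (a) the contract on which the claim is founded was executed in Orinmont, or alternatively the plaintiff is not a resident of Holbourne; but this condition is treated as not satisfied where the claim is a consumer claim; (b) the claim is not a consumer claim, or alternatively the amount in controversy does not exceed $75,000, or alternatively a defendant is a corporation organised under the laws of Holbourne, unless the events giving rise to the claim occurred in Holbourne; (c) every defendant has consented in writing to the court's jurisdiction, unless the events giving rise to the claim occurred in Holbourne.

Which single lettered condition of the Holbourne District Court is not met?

(c)

The Holbourne District Court:
  (a) The plaintiff resides in Orinmont, which is not Holbourne, which satisfies one of the alternatives. The exception is not triggered, since the claim is a tort claim, not a consumer claim. Met.
  (b) The claim is a tort claim, not a consumer claim, which satisfies one of the alternatives. Satisfied.
  (c) No such written consent has been filed. And the operative events occurred in Wynholm, not Holbourne, so the proviso does not save it. Fails.
Only condition (c) fails.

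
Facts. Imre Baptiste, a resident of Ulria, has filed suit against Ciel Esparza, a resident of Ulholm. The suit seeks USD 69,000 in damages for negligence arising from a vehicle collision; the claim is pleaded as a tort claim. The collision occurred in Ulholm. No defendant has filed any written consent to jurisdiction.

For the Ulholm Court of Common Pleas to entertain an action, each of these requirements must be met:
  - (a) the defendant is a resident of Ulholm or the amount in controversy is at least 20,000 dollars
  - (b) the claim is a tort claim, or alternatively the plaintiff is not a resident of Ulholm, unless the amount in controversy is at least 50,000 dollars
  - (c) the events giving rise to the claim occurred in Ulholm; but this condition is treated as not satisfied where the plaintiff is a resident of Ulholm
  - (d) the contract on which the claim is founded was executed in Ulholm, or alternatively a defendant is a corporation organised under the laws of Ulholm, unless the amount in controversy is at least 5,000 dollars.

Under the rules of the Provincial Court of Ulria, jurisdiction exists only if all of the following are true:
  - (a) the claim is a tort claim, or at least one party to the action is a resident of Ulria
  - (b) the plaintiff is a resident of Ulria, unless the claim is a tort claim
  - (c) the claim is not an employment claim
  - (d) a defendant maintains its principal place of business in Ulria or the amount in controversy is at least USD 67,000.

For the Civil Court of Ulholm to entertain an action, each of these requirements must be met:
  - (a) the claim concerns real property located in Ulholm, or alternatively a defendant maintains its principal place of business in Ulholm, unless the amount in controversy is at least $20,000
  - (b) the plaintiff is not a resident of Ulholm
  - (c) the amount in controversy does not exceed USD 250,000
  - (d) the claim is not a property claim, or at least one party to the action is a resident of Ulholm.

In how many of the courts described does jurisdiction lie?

3

The Ulholm Court of Common Pleas:
  (a) The defendant resides in Ulholm, which satisfies one of the alternatives. Satisfied.
  (b) The claim is a tort claim, which satisfies one of the alternatives. Condition met.
  (c) The operative events occurred in Ulholm. And the carve-out is inapplicable — the plaintiff resides in Ulria, not Ulholm. Satisfied.
  (d) No contract (and hence no place of execution) is alleged; no defendant is a corporation — no alternative holds. But the amount in controversy is 69,000 dollars, which meets the $5,000 floor, and the 'unless' clause therefore excuses the requirement. Condition met.
  → All conditions met; jurisdiction exists.
The Provincial Court of Ulria:
  (a) The claim is a tort claim, so this disjunct is met. Satisfied.
  (b) The plaintiff resides in Ulria. Satisfied.
  (c) The claim is a tort claim, not an employment claim. Condition met.
  (d) The amount in controversy is $69,000, which meets the 67,000 dollars floor — that alternative is enough. Satisfied.
  → Jurisdiction lies.
The Civil Court of Ulholm:
  (a) The claim does not concern real property; no defendant is a corporation — none of the alternatives is met. However, the amount in controversy is 69,000 dollars, which meets the USD 20,000 floor, so the 'unless' proviso supplies this condition. Met.
  (b) The plaintiff resides in Ulria, which is not Ulholm. Condition met.
  (c) The amount in controversy is USD 69,000, within the 250,000 dollars ceiling. Satisfied.
  (d) The claim is a tort claim, not a property claim, so this disjunct is met. Satisfied.
  → Every requirement is satisfied — jurisdiction.
Courts with jurisdiction: the Ulholm Court of Common Pleas, the Provincial Court of Ulria, the Civil Court of Ulholm — 3 in total.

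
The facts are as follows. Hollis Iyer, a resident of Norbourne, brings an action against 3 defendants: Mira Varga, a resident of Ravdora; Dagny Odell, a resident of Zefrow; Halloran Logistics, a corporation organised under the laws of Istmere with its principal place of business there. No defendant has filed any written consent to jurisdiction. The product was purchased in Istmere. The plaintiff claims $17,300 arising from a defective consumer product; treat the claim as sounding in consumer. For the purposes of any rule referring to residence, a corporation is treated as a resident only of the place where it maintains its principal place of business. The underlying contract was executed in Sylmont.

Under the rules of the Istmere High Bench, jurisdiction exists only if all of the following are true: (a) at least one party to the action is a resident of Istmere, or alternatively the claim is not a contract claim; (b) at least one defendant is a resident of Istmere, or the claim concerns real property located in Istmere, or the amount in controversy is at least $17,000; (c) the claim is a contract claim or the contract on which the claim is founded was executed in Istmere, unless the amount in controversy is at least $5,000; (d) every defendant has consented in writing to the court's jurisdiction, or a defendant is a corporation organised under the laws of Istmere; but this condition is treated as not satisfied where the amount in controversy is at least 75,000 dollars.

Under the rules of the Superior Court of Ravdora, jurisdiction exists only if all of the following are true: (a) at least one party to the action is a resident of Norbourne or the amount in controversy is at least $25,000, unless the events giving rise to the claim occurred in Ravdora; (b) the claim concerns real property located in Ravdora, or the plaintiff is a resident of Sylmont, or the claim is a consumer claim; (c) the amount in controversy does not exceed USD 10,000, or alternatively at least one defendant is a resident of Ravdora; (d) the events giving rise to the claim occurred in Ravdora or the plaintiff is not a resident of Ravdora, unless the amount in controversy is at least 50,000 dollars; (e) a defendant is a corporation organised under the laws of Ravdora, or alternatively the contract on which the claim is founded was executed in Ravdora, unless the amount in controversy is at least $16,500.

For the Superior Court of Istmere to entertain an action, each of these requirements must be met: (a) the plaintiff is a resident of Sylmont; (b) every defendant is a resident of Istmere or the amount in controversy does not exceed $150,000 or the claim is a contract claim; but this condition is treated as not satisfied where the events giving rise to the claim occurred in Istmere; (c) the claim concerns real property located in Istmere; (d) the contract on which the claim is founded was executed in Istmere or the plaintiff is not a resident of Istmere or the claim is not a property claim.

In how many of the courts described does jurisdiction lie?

The Istmere High Bench:
  (a) Halloran Logistics resides in Istmere — that alternative is enough. Met.
  (b) Halloran Logistics resides in Istmere, so this disjunct is met. Met.
  (c) The claim is a consumer claim, not a contract claim; the contract was executed in Sylmont, not Istmere — no alternative holds. The proviso rescues it, though: the amount in controversy is 17,300 dollars, which meets the 5,000 dollars floor. Condition met.
  (d) Halloran Logistics is organised under the laws of Istmere, so this disjunct is met. The exception is not triggered, since the amount in controversy is $17,300, below the $75,000 floor. Condition met.
  → The court has jurisdiction.
The Superior Court of Ravdora:
  (a) Hollis Iyer resides in Norbourne, so one alternative holds. Met.
  (b) The claim is a consumer claim — that alternative is enough. Condition met.
  (c) Mira Varga resides in Ravdora, which satisfies one of the alternatives. Satisfied.
  (d) The plaintiff resides in Norbourne, which is not Ravdora, so this disjunct is met. Satisfied.
  (e) The corporate defendant(s) are organised in Istmere, not Ravdora; the contract was executed in Sylmont, not Ravdora — every alternative fails. However, the amount in controversy is $17,300, which meets the 16,500 dollars floor, so the 'unless' proviso supplies this condition. Satisfied.
  → All conditions met; jurisdiction exists.
The Superior Court of Istmere:
  (a) The plaintiff resides in Norbourne, not Sylmont. Not satisfied.
  (b) The amount in controversy is $17,300, within the $150,000 ceiling, so one alternative holds. However, the operative events occurred in Istmere, which falls within the stated exception and so defeats the condition. Condition not met.
  (c) The claim does not concern real property. Not met.
  (d) The plaintiff resides in Norbourne, which is not Istmere, which satisfies one of the alternatives. Condition met.
  → Not every requirement is met — no jurisdiction.
Courts with jurisdiction: the Istmere High Bench, the Superior Court of Ravdora — 2 in total.

2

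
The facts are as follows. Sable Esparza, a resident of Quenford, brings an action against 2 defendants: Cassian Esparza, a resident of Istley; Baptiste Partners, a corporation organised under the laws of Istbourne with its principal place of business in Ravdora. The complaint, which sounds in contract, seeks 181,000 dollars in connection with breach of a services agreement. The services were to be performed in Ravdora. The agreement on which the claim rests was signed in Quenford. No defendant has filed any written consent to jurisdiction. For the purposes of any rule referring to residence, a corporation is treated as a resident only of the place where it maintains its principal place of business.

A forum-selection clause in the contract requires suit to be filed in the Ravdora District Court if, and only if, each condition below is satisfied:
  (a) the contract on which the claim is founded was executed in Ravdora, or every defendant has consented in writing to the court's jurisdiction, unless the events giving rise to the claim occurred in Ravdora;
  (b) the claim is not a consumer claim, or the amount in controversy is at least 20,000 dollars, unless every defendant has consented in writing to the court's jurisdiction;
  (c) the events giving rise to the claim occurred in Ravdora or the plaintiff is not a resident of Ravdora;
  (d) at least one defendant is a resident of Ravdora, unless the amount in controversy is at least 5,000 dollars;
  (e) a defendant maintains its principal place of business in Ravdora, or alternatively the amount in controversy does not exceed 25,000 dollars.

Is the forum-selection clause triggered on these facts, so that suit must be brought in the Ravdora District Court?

The Ravdora District Court:
  (a) The contract was executed in Quenford, not Ravdora; no such written consent has been filed — no alternative holds. However, the operative events occurred in Ravdora, so the 'unless' proviso supplies this condition. Condition met.
  (b) The claim is a contract claim, not a consumer claim, which satisfies one of the alternatives. Condition met.
  (c) The operative events occurred in Ravdora, which satisfies one of the alternatives. Met.
  (d) Baptiste Partners resides in Ravdora. Satisfied.
  (e) Baptiste Partners has its principal place of business in Ravdora — that alternative is enough. Satisfied.
  → Forum clause is triggered.

Yes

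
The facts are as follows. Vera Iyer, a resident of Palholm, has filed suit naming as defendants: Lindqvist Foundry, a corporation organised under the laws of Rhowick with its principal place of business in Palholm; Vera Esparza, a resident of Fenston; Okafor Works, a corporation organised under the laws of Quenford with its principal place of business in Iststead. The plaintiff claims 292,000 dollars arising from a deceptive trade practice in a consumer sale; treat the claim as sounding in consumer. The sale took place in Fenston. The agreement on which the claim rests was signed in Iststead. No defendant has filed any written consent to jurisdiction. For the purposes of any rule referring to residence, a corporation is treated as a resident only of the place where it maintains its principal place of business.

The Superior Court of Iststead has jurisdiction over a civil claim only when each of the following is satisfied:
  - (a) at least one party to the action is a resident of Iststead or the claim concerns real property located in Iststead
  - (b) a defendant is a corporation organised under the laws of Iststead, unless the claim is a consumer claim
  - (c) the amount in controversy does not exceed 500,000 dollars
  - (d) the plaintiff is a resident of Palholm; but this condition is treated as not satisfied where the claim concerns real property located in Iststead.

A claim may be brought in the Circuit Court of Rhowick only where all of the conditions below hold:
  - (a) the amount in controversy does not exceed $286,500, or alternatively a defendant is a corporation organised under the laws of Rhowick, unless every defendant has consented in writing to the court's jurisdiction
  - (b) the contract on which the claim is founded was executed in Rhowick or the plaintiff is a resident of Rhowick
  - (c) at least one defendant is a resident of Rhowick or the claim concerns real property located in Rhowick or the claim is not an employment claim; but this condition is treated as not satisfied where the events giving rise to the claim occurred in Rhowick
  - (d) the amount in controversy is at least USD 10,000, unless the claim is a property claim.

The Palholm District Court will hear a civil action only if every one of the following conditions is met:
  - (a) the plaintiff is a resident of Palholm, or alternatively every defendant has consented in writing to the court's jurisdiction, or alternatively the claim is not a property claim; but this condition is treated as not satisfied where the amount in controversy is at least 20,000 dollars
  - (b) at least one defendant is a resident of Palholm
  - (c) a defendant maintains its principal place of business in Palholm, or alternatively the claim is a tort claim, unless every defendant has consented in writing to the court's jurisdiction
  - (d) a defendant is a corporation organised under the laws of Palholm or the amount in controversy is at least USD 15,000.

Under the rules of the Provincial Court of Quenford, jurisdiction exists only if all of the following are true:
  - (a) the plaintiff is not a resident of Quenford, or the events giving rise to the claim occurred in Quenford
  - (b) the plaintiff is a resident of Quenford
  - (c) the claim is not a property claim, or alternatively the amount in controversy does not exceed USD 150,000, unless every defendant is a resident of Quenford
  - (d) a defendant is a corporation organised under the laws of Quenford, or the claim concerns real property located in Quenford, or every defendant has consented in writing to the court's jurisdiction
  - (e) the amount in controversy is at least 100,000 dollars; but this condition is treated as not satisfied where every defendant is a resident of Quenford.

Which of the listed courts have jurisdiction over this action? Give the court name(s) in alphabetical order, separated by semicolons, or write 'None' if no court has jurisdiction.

the Superior Court of Iststead

The Superior Court of Iststead:
  (a) Okafor Works resides in Iststead, so one alternative holds. Satisfied.
  (b) The corporate defendant(s) are organised in Quenford, Rhowick, not Iststead. However, the claim is a consumer claim, so the 'unless' proviso supplies this condition. Met.
  (c) The amount in controversy is 292,000 dollars, within the $500,000 ceiling. Met.
  (d) The plaintiff resides in Palholm. The carve-out does not apply: the claim does not concern real property. Met.
  → Every requirement is satisfied — jurisdiction.
The Circuit Court of Rhowick:
  (a) Lindqvist Foundry is organised under the laws of Rhowick, so this disjunct is met. Met.
  (b) The contract was executed in Iststead, not Rhowick; the plaintiff resides in Palholm, not Rhowick — every alternative fails. Not satisfied.
  (c) The claim is a consumer claim, not an employment claim, so this disjunct is met. The exception is not triggered, since the operative events occurred in Fenston, not Rhowick. Met.
  (d) The amount in controversy is $292,000, which meets the $10,000 floor. Met.
  → At least one condition fails; no jurisdiction.
The Palholm District Court:
  (a) The plaintiff resides in Palholm — that alternative is enough. But the amount in controversy is 292,000 dollars, which meets the 20,000 dollars floor, triggering the carve-out and defeating this condition. Condition not met.
  (b) Lindqvist Foundry resides in Palholm. Met.
  (c) Lindqvist Foundry has its principal place of business in Palholm, which satisfies one of the alternatives. Satisfied.
  (d) The amount in controversy is USD 292,000, which meets the $15,000 floor, which satisfies one of the alternatives. Satisfied.
  → The court lacks jurisdiction.
The Provincial Court of Quenford:
  (a) The plaintiff resides in Palholm, which is not Quenford, so this disjunct is met. Met.
  (b) The plaintiff resides in Palholm, not Quenford. Not met.
  (c) The claim is a consumer claim, not a property claim, so one alternative holds. Satisfied.
  (d) Okafor Works is organised under the laws of Quenford — that alternative is enough. Met.
  (e) The amount in controversy is $292,000, which meets the 100,000 dollars floor. And the carve-out is inapplicable — the defendants reside as follows — Lindqvist Foundry in Palholm, Vera Esparza in Fenston, Okafor Works in Iststead — not all in Quenford. Met.
  → Not every requirement is met — no jurisdiction.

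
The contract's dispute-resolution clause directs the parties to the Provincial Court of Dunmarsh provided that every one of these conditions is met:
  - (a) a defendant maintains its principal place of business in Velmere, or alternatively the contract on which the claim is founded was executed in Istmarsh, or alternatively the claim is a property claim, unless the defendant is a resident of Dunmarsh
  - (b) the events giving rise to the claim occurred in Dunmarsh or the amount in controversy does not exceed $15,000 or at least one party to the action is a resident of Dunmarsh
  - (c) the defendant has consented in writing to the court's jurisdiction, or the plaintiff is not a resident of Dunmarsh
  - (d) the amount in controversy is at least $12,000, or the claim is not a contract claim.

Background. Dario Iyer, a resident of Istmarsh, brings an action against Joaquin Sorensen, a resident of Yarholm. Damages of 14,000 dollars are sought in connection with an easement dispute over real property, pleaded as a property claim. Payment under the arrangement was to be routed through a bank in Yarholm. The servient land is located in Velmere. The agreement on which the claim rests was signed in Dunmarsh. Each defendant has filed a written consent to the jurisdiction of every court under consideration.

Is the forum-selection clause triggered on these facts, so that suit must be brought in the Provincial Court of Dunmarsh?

The Provincial Court of Dunmarsh:
  (a) The claim is a property claim, so one alternative holds. Satisfied.
  (b) The amount in controversy is 14,000 dollars, within the USD 15,000 ceiling, so this disjunct is met. Satisfied.
  (c) Every defendant has filed written consent, which satisfies one of the alternatives. Met.
  (d) The amount in controversy is $14,000, which meets the 12,000 dollars floor, so one alternative holds. Satisfied.
  → Forum clause is triggered.

Yes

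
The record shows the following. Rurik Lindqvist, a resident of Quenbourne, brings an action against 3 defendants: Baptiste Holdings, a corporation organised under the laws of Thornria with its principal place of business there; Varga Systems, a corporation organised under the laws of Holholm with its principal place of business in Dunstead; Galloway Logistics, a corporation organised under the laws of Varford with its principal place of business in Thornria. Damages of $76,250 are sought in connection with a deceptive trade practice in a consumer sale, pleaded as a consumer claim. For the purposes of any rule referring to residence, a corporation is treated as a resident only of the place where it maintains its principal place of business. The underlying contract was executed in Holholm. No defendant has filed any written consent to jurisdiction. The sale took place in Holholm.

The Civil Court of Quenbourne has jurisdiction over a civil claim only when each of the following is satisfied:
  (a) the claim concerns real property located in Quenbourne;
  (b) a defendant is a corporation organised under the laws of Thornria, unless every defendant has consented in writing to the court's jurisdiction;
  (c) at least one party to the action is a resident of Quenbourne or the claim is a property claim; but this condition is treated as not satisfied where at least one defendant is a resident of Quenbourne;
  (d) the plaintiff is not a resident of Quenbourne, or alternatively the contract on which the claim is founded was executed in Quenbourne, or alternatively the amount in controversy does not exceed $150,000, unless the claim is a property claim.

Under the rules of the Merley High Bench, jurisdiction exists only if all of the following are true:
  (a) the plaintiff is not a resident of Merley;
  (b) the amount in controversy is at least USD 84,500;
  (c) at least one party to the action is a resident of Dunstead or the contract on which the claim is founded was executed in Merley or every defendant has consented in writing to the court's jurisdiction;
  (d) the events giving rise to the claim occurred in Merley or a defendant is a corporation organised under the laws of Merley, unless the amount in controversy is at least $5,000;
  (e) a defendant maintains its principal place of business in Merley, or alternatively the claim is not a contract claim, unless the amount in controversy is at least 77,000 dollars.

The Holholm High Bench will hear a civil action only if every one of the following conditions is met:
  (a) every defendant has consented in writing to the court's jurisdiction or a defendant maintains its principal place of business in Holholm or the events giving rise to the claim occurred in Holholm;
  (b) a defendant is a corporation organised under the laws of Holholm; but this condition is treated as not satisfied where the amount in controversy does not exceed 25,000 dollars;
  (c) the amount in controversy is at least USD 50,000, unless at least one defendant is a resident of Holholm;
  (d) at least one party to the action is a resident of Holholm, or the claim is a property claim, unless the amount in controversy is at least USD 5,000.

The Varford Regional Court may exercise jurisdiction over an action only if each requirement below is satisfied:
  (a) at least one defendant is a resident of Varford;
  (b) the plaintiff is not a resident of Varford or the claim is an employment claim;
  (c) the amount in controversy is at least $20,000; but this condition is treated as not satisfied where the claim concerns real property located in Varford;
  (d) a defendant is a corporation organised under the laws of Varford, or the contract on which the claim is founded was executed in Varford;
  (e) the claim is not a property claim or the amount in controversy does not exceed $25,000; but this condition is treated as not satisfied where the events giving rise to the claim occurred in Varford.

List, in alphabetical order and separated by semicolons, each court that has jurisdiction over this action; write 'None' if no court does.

the Holholm High Bench

The Civil Court of Quenbourne:
  (a) The claim does not concern real property. Condition not met.
  (b) Baptiste Holdings is organised under the laws of Thornria. Condition met.
  (c) Rurik Lindqvist resides in Quenbourne, so one alternative holds. And the carve-out is inapplicable — no defendant resides in Quenbourne (they reside in Thornria, Dunstead, Thornria). Condition met.
  (d) The amount in controversy is USD 76,250, within the USD 150,000 ceiling, so one alternative holds. Met.
  → The court lacks jurisdiction.
The Merley High Bench:
  (a) The plaintiff resides in Quenbourne, which is not Merley. Condition met.
  (b) The amount in controversy is $76,250, below the USD 84,500 floor. Fails.
  (c) Varga Systems resides in Dunstead, which satisfies one of the alternatives. Met.
  (d) The operative events occurred in Holholm, not Merley; the corporate defendant(s) are organised in Holholm, Thornria, Varford, not Merley — every alternative fails. The proviso rescues it, though: the amount in controversy is 76,250 dollars, which meets the USD 5,000 floor. Satisfied.
  (e) The claim is a consumer claim, not a contract claim, so this disjunct is met. Satisfied.
  → Not every requirement is met — no jurisdiction.
The Holholm High Bench:
  (a) The operative events occurred in Holholm, so this disjunct is met. Met.
  (b) Varga Systems is organised under the laws of Holholm. And the carve-out is inapplicable — the amount in controversy is $76,250, above the 25,000 dollars ceiling. Satisfied.
  (c) The amount in controversy is 76,250 dollars, which meets the 50,000 dollars floor. Satisfied.
  (d) No party resides in Holholm; the claim is a consumer claim, not a property claim — no alternative holds. The proviso rescues it, though: the amount in controversy is $76,250, which meets the USD 5,000 floor. Satisfied.
  → Every requirement is satisfied — jurisdiction.
The Varford Regional Court:
  (a) No defendant resides in Varford (they reside in Thornria, Dunstead, Thornria). Fails.
  (b) The plaintiff resides in Quenbourne, which is not Varford, so one alternative holds. Met.
  (c) The amount in controversy is 76,250 dollars, which meets the 20,000 dollars floor. The exception is not triggered, since the claim does not concern real property. Condition met.
  (d) Galloway Logistics is organised under the laws of Varford, so one alternative holds. Met.
  (e) The claim is a consumer claim, not a property claim, so one alternative holds. The exception is not triggered, since the operative events occurred in Holholm, not Varford. Condition met.
  → No jurisdiction.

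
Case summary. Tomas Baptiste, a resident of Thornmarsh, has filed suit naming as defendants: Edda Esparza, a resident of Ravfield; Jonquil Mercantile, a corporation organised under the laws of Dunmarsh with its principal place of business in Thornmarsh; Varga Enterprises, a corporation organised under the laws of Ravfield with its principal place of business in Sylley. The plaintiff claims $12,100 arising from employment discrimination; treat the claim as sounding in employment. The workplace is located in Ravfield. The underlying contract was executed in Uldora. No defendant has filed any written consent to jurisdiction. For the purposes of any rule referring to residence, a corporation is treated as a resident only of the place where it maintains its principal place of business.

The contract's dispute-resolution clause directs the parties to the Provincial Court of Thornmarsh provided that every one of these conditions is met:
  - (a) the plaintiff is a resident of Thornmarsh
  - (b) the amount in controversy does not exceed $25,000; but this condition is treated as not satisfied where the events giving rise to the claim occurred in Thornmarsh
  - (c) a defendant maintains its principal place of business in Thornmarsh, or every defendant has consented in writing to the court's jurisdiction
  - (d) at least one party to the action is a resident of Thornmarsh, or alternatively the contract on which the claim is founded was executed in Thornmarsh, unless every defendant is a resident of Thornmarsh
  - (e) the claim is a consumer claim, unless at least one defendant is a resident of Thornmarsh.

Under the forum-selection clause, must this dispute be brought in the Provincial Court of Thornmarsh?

Yes

The Provincial Court of Thornmarsh:
  (a) The plaintiff resides in Thornmarsh. Satisfied.
  (b) The amount in controversy is 12,100 dollars, within the $25,000 ceiling. The exception is not triggered, since the operative events occurred in Ravfield, not Thornmarsh. Condition met.
  (c) Jonquil Mercantile has its principal place of business in Thornmarsh — that alternative is enough. Met.
  (d) Tomas Baptiste resides in Thornmarsh, which satisfies one of the alternatives. Satisfied.
  (e) The claim is an employment claim, not a consumer claim. But Jonquil Mercantile resides in Thornmarsh, and the 'unless' clause therefore excuses the requirement. Condition met.
  → The clause applies.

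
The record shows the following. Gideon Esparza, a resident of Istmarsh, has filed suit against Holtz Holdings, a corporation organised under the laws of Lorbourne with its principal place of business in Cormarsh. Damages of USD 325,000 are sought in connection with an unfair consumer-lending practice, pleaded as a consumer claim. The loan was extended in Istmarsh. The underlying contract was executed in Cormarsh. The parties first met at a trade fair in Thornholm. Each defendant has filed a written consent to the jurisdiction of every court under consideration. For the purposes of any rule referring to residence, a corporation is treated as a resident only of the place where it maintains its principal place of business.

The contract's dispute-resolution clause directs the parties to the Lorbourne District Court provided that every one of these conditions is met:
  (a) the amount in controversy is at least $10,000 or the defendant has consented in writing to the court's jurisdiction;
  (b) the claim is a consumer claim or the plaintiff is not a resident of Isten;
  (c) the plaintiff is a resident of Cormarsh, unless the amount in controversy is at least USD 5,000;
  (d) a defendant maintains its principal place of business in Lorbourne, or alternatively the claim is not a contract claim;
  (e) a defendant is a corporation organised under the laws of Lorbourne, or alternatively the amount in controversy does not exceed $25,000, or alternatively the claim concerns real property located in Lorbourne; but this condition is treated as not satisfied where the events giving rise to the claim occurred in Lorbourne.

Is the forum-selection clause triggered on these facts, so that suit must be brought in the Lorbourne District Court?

Yes

The Lorbourne District Court:
  (a) The amount in controversy is 325,000 dollars, which meets the USD 10,000 floor, which satisfies one of the alternatives. Satisfied.
  (b) The claim is a consumer claim, so one alternative holds. Met.
  (c) The plaintiff resides in Istmarsh, not Cormarsh. However, the amount in controversy is 325,000 dollars, which meets the USD 5,000 floor, so the 'unless' proviso supplies this condition. Condition met.
  (d) The claim is a consumer claim, not a contract claim — that alternative is enough. Met.
  (e) Holtz Holdings is organised under the laws of Lorbourne, which satisfies one of the alternatives. And the carve-out is inapplicable — the operative events occurred in Istmarsh, not Lorbourne. Met.
  → The clause applies.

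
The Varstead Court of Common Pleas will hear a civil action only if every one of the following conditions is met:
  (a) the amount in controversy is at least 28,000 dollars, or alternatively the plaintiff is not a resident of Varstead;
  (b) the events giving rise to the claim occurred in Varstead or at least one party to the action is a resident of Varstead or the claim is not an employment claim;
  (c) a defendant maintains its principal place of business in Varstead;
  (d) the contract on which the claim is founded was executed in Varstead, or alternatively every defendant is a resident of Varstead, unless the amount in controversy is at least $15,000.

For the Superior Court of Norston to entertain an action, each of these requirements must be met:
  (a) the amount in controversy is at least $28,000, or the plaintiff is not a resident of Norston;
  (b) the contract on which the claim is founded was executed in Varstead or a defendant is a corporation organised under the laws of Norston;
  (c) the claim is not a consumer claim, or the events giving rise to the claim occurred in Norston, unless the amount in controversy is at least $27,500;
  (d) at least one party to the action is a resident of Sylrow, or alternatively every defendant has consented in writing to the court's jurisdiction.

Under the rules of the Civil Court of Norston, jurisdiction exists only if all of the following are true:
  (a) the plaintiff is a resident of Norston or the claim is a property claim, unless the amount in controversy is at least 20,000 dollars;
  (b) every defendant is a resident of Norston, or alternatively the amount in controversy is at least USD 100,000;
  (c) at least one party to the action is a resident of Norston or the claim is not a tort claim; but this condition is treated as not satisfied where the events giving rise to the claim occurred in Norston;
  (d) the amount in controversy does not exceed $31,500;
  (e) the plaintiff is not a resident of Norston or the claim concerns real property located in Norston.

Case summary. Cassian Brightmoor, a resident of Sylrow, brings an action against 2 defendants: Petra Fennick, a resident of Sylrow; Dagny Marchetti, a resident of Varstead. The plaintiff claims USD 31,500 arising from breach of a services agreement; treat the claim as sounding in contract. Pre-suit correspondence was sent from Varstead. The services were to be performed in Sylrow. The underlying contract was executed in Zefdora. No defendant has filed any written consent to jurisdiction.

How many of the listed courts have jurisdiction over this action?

0

The Varstead Court of Common Pleas:
  (a) The amount in controversy is USD 31,500, which meets the $28,000 floor — that alternative is enough. Condition met.
  (b) Dagny Marchetti resides in Varstead, which satisfies one of the alternatives. Condition met.
  (c) No defendant is a corporation. Not satisfied.
  (d) The contract was executed in Zefdora, not Varstead; the defendants reside as follows — Petra Fennick in Sylrow, Dagny Marchetti in Varstead — not all in Varstead — none of the alternatives is met. However, the amount in controversy is USD 31,500, which meets the USD 15,000 floor, so the 'unless' proviso supplies this condition. Met.
  → At least one condition fails; no jurisdiction.
The Superior Court of Norston:
  (a) The amount in controversy is USD 31,500, which meets the 28,000 dollars floor, which satisfies one of the alternatives. Condition met.
  (b) The contract was executed in Zefdora, not Varstead; no defendant is a corporation — no alternative holds. Not satisfied.
  (c) The claim is a contract claim, not a consumer claim, so this disjunct is met. Satisfied.
  (d) Cassian Brightmoor resides in Sylrow, so one alternative holds. Met.
  → The court lacks jurisdiction.
The Civil Court of Norston:
  (a) The plaintiff resides in Sylrow, not Norston; the claim is a contract claim, not a property claim — no alternative holds. The proviso rescues it, though: the amount in controversy is 31,500 dollars, which meets the $20,000 floor. Condition met.
  (b) The defendants reside as follows — Petra Fennick in Sylrow, Dagny Marchetti in Varstead — not all in Norston; the amount in controversy is 31,500 dollars, below the $100,000 floor — none of the alternatives is met. Not met.
  (c) The claim is a contract claim, not a tort claim, which satisfies one of the alternatives. And the carve-out is inapplicable — the operative events occurred in Sylrow, not Norston. Met.
  (d) The amount in controversy is USD 31,500, within the 31,500 dollars ceiling. Satisfied.
  (e) The plaintiff resides in Sylrow, which is not Norston, so one alternative holds. Satisfied.
  → No jurisdiction.
No court satisfies all of its conditions.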